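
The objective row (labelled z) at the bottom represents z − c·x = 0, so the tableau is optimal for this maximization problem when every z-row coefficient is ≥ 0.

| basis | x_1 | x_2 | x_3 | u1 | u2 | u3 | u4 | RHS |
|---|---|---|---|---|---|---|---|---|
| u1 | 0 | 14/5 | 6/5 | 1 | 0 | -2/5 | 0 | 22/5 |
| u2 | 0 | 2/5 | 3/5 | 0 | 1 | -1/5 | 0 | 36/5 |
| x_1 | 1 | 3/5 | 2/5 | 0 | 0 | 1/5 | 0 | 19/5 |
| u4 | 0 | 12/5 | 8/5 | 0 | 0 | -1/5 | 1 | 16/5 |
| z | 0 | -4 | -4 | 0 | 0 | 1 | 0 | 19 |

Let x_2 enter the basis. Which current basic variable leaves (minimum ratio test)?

Column x_2 entries and ratios — u1: (22/5)/(14/5) = 11/7; u2: (36/5)/(2/5) = 18; x_1: (19/5)/(3/5) = 19/3; u4: (16/5)/(12/5) = 4/3.
Smallest ratio is 4/3 in the row of u4, so u4 leaves.

u4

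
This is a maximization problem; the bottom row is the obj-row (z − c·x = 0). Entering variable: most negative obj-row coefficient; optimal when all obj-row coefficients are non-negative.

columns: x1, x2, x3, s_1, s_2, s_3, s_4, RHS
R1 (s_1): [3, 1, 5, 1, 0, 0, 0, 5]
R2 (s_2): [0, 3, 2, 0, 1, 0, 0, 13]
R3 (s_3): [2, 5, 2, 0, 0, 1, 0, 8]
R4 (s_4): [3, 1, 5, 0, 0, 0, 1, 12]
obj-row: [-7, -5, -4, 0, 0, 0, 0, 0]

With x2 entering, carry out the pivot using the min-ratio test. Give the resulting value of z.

Ratio test on column x2 — row 1: 5/1 = 5; row 2: 13/3 = 13/3; row 3: 8/5 = 8/5; row 4: 12/1 = 12. Minimum is 8/5 at row 3 (s_3 leaves); pivot element 5.
Pivot on row 3; the obj-row RHS becomes 0 − (-5)·(8/5) = 8.

8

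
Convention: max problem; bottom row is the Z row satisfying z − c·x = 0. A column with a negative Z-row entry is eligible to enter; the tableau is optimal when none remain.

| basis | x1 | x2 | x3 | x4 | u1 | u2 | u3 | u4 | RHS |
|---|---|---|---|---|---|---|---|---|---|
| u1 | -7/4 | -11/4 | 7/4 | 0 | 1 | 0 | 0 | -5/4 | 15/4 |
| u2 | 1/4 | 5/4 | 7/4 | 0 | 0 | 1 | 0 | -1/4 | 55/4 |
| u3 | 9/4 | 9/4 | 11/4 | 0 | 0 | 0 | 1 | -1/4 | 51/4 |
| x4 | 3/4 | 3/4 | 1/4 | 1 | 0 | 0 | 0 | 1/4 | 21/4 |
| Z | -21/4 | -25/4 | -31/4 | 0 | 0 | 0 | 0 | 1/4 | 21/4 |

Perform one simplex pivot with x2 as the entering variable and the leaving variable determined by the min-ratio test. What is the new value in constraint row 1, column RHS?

58/3

Ratio test on column x2 — row 1: entry -11/4 ≤ 0; row 2: (55/4)/(5/4) = 11; row 3: (51/4)/(9/4) = 17/3; row 4: (21/4)/(3/4) = 7. Minimum is 17/3 at row 3 (u3 leaves); pivot element 9/4.
Divide row 3 by 9/4; eliminate column x2 from the other rows.
Row 1 update in column RHS: 15/4 − (-11/4)·(17/3) = 58/3.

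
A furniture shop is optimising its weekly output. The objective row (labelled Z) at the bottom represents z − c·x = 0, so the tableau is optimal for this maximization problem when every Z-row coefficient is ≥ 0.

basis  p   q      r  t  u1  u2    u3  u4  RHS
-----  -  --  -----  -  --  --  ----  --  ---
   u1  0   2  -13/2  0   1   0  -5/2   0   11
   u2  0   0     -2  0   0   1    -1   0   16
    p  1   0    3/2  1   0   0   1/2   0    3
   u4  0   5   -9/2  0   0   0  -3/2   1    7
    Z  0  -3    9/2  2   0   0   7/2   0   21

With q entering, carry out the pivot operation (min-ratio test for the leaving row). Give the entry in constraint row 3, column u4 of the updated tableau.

Ratio test on column q — row 1: 11/2 = 11/2; row 2: entry 0 ≤ 0; row 3: entry 0 ≤ 0; row 4: 7/5 = 7/5. Minimum is 7/5 at row 4 (u4 leaves); pivot element 5.
Divide row 4 by 5; eliminate column q from the other rows.
Row 3 update in column u4: 0 − 0·(1/5) = 0.

0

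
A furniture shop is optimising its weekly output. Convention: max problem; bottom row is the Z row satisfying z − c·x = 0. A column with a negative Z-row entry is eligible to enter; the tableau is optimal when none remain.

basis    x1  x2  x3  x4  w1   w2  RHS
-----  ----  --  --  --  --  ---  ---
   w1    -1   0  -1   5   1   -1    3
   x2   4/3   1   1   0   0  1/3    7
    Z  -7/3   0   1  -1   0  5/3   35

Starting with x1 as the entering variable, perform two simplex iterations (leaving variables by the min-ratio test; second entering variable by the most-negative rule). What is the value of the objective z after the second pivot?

489/10

Ratio test on column x1 — row 1: entry -1 ≤ 0; row 2: 7/(4/3) = 21/4. Minimum is 21/4 at row 2 (x2 leaves); pivot element 4/3.
Pivot on row 2; the Z-row RHS becomes 35 − (-7/3)·(21/4) = 189/4.
Next entering variable (most negative Z-row entry -1): x4.
Ratio test on column x4 — row 1: (33/4)/5 = 33/20; row 2: entry 0 ≤ 0. Minimum is 33/20 at row 1 (w1 leaves); pivot element 5.
After the second pivot the Z-row RHS is 189/4 − (-1)·(33/20) = 489/10.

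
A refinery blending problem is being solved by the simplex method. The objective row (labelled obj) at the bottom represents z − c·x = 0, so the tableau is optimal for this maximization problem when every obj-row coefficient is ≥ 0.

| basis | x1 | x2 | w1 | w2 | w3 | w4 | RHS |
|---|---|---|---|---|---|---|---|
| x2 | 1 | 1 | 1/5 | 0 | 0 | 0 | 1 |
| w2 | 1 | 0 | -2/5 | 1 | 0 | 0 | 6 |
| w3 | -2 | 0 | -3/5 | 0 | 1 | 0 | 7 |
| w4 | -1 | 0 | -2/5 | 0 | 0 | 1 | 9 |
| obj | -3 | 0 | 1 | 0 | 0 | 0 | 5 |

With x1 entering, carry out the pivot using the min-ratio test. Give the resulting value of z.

8

Ratio test on column x1 — row 1: 1/1 = 1; row 2: 6/1 = 6; row 3: entry -2 ≤ 0; row 4: entry -1 ≤ 0. Minimum is 1 at row 1 (x2 leaves); pivot element 1.
Pivot on row 1; the obj-row RHS becomes 5 − (-3)·1 = 8.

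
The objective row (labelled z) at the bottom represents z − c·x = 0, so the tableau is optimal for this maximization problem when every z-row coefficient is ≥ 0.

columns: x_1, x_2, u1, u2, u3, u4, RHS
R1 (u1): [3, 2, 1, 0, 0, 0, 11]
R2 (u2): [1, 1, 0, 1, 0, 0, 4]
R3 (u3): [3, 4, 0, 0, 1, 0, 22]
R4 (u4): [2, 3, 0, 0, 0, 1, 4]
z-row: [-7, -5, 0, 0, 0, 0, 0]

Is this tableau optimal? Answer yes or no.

The z-row has a negative entry -7 in column x_1, so it is not optimal.

no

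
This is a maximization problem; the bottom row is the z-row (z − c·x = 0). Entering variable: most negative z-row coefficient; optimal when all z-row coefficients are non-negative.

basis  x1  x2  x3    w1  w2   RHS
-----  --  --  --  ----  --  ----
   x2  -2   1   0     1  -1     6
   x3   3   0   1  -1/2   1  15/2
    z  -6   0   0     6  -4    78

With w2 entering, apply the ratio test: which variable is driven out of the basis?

x3

Column w2 entries and ratios — x2: -1 ≤ 0, skip; x3: (15/2)/1 = 15/2.
Smallest ratio is 15/2 in the row of x3, so x3 leaves.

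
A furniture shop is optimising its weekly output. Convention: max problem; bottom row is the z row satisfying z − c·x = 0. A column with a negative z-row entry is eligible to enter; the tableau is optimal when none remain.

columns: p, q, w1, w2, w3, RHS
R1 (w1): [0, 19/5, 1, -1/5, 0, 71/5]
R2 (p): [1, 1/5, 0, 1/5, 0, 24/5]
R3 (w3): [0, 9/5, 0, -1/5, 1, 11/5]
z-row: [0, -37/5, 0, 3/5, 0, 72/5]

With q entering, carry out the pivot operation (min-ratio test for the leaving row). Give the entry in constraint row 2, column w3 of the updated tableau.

Ratio test on column q — row 1: (71/5)/(19/5) = 71/19; row 2: (24/5)/(1/5) = 24; row 3: (11/5)/(9/5) = 11/9. Minimum is 11/9 at row 3 (w3 leaves); pivot element 9/5.
Divide row 3 by 9/5; eliminate column q from the other rows.
Row 2 update in column w3: 0 − (1/5)·(5/9) = -1/9.

-1/9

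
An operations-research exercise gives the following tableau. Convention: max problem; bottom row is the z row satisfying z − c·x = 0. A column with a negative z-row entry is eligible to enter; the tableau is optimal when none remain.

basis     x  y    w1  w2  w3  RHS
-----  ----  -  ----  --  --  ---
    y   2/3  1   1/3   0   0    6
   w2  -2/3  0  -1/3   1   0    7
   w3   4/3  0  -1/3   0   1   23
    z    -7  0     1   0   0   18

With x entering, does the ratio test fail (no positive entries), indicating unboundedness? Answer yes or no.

no

Column x has positive entries in row(s) 1, 3, so the ratio test bounds it — not unbounded.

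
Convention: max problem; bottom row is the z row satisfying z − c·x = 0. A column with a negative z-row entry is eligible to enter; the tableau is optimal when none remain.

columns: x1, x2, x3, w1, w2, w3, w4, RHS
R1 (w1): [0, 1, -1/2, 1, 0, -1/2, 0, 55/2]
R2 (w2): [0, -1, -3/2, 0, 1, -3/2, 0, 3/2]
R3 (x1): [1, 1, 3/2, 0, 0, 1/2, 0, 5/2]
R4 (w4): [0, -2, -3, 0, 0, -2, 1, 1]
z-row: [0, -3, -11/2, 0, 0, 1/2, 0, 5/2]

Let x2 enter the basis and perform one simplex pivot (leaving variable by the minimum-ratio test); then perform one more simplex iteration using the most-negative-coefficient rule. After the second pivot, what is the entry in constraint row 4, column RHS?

6

Ratio test on column x2 — row 1: (55/2)/1 = 55/2; row 2: entry -1 ≤ 0; row 3: (5/2)/1 = 5/2; row 4: entry -2 ≤ 0. Minimum is 5/2 at row 3 (x1 leaves); pivot element 1.
Divide row 3 by 1; eliminate column x2 from the other rows.
Second iteration: most negative z-row entry is -1 in column x3, so x3 enters.
Ratio test on column x3 — row 1: entry -2 ≤ 0; row 2: entry 0 ≤ 0; row 3: (5/2)/(3/2) = 5/3; row 4: entry 0 ≤ 0. Minimum is 5/3 at row 3 (x2 leaves); pivot element 3/2.
Divide row 3 by 3/2; eliminate column x3 from the other rows.
After both pivots, the entry at constraint row 4, column RHS is 6.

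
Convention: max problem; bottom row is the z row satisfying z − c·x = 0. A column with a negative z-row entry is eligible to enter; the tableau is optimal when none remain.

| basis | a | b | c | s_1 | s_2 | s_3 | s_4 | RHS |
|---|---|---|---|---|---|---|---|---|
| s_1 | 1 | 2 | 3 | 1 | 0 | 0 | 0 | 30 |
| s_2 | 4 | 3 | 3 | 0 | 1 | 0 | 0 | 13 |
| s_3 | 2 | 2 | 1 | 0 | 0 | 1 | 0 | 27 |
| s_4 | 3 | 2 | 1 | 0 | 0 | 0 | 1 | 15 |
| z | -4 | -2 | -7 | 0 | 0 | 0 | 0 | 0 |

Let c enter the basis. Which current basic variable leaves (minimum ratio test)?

s_2

Column c entries and ratios — s_1: 30/3 = 10; s_2: 13/3 = 13/3; s_3: 27/1 = 27; s_4: 15/1 = 15.
Smallest ratio is 13/3 in the row of s_2, so s_2 leaves.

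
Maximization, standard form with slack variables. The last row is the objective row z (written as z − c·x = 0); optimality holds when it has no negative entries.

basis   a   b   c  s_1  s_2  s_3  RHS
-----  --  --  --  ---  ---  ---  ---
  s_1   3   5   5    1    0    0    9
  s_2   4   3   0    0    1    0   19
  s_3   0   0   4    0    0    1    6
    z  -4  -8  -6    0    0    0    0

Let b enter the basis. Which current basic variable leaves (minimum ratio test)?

s_1

Column b entries and ratios — s_1: 9/5 = 9/5; s_2: 19/3 = 19/3; s_3: 0 ≤ 0, skip.
Smallest ratio is 9/5 in the row of s_1, so s_1 leaves.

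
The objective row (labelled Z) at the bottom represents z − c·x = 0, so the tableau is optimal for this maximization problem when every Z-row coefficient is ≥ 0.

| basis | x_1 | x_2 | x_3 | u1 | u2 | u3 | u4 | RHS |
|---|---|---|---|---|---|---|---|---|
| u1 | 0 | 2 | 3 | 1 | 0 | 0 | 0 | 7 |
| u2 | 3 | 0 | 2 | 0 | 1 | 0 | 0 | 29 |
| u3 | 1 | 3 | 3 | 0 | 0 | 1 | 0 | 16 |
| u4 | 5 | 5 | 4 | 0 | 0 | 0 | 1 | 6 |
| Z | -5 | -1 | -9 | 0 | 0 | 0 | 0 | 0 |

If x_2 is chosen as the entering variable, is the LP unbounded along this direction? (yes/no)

no

Column x_2 has positive entries in row(s) 1, 3, 4, so the ratio test bounds it — not unbounded.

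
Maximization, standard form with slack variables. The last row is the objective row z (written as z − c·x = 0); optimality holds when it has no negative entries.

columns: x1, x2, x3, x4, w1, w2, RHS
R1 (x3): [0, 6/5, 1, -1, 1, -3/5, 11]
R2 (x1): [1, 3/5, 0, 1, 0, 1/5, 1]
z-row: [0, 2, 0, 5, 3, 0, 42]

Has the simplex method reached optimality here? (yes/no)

yes

Every z-row coefficient is ≥ 0, so the tableau is optimal.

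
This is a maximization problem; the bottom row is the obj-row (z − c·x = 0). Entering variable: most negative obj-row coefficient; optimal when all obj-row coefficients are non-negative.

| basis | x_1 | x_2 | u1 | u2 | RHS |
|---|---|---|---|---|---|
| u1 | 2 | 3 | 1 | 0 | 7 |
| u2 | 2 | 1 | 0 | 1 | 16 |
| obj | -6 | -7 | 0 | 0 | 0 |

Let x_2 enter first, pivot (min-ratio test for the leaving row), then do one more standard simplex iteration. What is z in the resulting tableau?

21

Ratio test on column x_2 — row 1: 7/3 = 7/3; row 2: 16/1 = 16. Minimum is 7/3 at row 1 (u1 leaves); pivot element 3.
Pivot on row 1; the obj-row RHS becomes 0 − (-7)·(7/3) = 49/3.
Next entering variable (most negative obj-row entry -4/3): x_1.
Ratio test on column x_1 — row 1: (7/3)/(2/3) = 7/2; row 2: (41/3)/(4/3) = 41/4. Minimum is 7/2 at row 1 (x_2 leaves); pivot element 2/3.
After the second pivot the obj-row RHS is 49/3 − (-4/3)·(7/2) = 21.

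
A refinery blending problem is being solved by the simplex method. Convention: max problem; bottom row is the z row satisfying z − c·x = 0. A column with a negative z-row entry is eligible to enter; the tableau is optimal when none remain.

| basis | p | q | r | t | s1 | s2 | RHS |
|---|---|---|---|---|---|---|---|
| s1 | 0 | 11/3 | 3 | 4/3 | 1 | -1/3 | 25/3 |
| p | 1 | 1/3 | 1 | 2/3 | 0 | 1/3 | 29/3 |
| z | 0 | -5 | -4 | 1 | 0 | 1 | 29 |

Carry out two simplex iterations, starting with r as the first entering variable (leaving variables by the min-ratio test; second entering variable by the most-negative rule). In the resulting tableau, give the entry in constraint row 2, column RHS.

98/11

Ratio test on column r — row 1: (25/3)/3 = 25/9; row 2: (29/3)/1 = 29/3. Minimum is 25/9 at row 1 (s1 leaves); pivot element 3.
Divide row 1 by 3; eliminate column r from the other rows.
Second iteration: most negative z-row entry is -1/9 in column q, so q enters.
Ratio test on column q — row 1: (25/9)/(11/9) = 25/11; row 2: entry -8/9 ≤ 0. Minimum is 25/11 at row 1 (r leaves); pivot element 11/9.
Divide row 1 by 11/9; eliminate column q from the other rows.
After both pivots, the entry at constraint row 2, column RHS is 98/11.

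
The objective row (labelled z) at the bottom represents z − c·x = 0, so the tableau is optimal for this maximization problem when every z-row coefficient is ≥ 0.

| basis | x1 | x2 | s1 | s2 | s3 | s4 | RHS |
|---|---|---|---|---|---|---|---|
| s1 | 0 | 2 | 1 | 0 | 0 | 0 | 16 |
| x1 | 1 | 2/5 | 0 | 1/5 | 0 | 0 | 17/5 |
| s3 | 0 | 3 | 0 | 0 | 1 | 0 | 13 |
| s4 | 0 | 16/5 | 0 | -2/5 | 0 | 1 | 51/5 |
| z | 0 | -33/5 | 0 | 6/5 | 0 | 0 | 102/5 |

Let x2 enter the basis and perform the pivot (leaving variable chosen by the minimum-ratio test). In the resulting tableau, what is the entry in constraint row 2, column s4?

Ratio test on column x2 — row 1: 16/2 = 8; row 2: (17/5)/(2/5) = 17/2; row 3: 13/3 = 13/3; row 4: (51/5)/(16/5) = 51/16. Minimum is 51/16 at row 4 (s4 leaves); pivot element 16/5.
Divide row 4 by 16/5; eliminate column x2 from the other rows.
Row 2 update in column s4: 0 − (2/5)·(5/16) = -1/8.

-1/8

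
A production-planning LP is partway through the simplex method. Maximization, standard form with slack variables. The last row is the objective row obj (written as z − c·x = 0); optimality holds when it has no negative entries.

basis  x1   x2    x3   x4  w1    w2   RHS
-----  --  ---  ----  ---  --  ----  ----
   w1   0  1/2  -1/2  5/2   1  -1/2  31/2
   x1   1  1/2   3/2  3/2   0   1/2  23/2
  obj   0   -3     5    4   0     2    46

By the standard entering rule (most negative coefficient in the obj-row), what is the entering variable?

x2

Negative obj-row entries: x2: -3.
The most negative is -3 in column x2, so x2 enters.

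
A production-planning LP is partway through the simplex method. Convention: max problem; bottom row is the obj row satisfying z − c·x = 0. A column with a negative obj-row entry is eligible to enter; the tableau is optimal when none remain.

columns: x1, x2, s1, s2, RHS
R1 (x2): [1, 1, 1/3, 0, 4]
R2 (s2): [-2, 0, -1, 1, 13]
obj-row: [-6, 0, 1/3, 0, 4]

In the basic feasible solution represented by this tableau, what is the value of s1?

0

s1 is not in the basis, so in the current basic feasible solution s1 = 0.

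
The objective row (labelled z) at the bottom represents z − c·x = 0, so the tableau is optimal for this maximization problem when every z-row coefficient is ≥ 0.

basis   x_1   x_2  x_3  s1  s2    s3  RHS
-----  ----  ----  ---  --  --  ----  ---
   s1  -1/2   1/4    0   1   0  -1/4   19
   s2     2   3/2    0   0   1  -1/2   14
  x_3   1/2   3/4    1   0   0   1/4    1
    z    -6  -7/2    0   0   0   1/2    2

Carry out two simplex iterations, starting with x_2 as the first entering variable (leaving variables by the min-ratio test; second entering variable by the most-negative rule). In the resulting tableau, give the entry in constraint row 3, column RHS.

2

Ratio test on column x_2 — row 1: 19/(1/4) = 76; row 2: 14/(3/2) = 28/3; row 3: 1/(3/4) = 4/3. Minimum is 4/3 at row 3 (x_3 leaves); pivot element 3/4.
Divide row 3 by 3/4; eliminate column x_2 from the other rows.
Second iteration: most negative z-row entry is -11/3 in column x_1, so x_1 enters.
Ratio test on column x_1 — row 1: entry -2/3 ≤ 0; row 2: 12/1 = 12; row 3: (4/3)/(2/3) = 2. Minimum is 2 at row 3 (x_2 leaves); pivot element 2/3.
Divide row 3 by 2/3; eliminate column x_1 from the other rows.
After both pivots, the entry at constraint row 3, column RHS is 2.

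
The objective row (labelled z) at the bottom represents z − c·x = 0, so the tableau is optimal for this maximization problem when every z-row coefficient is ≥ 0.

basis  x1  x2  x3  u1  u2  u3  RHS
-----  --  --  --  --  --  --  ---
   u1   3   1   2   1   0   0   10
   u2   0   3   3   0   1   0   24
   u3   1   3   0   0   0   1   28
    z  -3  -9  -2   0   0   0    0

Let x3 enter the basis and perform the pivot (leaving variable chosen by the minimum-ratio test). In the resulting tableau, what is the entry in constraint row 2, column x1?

Ratio test on column x3 — row 1: 10/2 = 5; row 2: 24/3 = 8; row 3: entry 0 ≤ 0. Minimum is 5 at row 1 (u1 leaves); pivot element 2.
Divide row 1 by 2; eliminate column x3 from the other rows.
Row 2 update in column x1: 0 − 3·(3/2) = -9/2.

-9/2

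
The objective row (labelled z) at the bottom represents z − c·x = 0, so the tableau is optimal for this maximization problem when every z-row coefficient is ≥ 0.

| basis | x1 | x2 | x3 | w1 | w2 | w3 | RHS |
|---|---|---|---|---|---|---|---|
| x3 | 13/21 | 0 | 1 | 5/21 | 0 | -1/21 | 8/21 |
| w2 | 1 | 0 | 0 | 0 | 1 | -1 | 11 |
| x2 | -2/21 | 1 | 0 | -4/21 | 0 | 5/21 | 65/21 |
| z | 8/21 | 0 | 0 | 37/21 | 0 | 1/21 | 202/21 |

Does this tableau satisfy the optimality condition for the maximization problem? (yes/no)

Every z-row coefficient is ≥ 0, so the tableau is optimal.

yes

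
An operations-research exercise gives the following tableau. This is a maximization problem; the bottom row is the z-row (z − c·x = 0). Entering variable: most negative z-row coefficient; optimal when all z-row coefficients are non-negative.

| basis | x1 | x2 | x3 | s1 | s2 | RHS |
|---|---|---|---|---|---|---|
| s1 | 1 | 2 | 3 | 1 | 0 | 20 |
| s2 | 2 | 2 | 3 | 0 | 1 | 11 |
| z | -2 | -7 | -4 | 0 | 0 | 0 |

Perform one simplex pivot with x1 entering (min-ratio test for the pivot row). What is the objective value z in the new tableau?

11

Ratio test on column x1 — row 1: 20/1 = 20; row 2: 11/2 = 11/2. Minimum is 11/2 at row 2 (s2 leaves); pivot element 2.
Pivot on row 2; the z-row RHS becomes 0 − (-2)·(11/2) = 11.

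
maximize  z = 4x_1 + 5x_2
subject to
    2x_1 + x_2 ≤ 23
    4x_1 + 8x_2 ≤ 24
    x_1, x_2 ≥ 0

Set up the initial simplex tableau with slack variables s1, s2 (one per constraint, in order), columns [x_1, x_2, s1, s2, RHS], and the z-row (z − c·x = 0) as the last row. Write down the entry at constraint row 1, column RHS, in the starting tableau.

23

The RHS of constraint 1 is b_1 = 23.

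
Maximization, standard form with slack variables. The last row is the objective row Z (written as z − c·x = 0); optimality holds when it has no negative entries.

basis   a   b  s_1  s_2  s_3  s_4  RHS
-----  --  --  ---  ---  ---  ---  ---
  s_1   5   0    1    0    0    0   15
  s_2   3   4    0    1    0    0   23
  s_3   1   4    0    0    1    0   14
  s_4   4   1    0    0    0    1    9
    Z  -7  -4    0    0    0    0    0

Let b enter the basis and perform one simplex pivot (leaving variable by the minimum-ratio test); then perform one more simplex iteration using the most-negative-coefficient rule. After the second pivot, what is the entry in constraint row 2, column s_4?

Ratio test on column b — row 1: entry 0 ≤ 0; row 2: 23/4 = 23/4; row 3: 14/4 = 7/2; row 4: 9/1 = 9. Minimum is 7/2 at row 3 (s_3 leaves); pivot element 4.
Divide row 3 by 4; eliminate column b from the other rows.
Second iteration: most negative Z-row entry is -6 in column a, so a enters.
Ratio test on column a — row 1: 15/5 = 3; row 2: 9/2 = 9/2; row 3: (7/2)/(1/4) = 14; row 4: (11/2)/(15/4) = 22/15. Minimum is 22/15 at row 4 (s_4 leaves); pivot element 15/4.
Divide row 4 by 15/4; eliminate column a from the other rows.
After both pivots, the entry at constraint row 2, column s_4 is -8/15.

-8/15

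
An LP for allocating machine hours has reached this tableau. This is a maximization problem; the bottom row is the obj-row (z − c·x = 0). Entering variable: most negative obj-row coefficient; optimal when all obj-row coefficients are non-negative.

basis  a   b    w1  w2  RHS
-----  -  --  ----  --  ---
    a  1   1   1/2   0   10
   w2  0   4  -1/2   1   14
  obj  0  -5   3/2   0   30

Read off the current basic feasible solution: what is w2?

w2 is basic (row 2); its value is the RHS of that row, 14.

14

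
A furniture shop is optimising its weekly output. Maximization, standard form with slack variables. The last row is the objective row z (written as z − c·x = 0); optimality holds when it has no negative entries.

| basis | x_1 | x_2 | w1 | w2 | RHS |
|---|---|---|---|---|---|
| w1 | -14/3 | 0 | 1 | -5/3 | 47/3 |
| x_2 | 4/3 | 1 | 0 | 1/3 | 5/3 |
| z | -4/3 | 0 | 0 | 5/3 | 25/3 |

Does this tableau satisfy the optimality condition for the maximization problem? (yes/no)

The z-row has a negative entry -4/3 in column x_1, so it is not optimal.

no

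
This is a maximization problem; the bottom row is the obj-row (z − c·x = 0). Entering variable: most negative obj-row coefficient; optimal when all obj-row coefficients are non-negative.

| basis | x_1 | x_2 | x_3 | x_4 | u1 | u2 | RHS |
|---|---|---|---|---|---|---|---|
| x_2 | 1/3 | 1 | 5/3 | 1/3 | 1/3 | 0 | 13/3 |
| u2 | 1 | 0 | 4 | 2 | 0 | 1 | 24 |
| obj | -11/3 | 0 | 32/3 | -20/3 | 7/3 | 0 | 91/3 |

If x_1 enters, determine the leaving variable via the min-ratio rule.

x_2

Column x_1 entries and ratios — x_2: (13/3)/(1/3) = 13; u2: 24/1 = 24.
Smallest ratio is 13 in the row of x_2, so x_2 leaves.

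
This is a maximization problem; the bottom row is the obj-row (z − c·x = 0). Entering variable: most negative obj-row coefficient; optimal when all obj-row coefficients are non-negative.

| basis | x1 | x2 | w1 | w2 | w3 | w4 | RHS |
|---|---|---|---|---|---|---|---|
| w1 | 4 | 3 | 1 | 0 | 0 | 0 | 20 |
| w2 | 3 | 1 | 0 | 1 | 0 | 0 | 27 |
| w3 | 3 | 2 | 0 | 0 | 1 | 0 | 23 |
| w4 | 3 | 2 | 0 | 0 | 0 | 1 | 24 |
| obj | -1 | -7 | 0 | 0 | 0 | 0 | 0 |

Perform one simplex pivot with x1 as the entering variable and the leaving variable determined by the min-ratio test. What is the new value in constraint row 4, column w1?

-3/4

Ratio test on column x1 — row 1: 20/4 = 5; row 2: 27/3 = 9; row 3: 23/3 = 23/3; row 4: 24/3 = 8. Minimum is 5 at row 1 (w1 leaves); pivot element 4.
Divide row 1 by 4; eliminate column x1 from the other rows.
Row 4 update in column w1: 0 − 3·(1/4) = -3/4.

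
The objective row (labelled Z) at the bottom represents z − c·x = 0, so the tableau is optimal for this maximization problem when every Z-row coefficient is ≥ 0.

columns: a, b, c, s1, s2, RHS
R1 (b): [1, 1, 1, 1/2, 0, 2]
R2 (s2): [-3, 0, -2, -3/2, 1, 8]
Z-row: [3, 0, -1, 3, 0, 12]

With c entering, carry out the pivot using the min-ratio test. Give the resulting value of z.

Ratio test on column c — row 1: 2/1 = 2; row 2: entry -2 ≤ 0. Minimum is 2 at row 1 (b leaves); pivot element 1.
Pivot on row 1; the Z-row RHS becomes 12 − (-1)·2 = 14.

14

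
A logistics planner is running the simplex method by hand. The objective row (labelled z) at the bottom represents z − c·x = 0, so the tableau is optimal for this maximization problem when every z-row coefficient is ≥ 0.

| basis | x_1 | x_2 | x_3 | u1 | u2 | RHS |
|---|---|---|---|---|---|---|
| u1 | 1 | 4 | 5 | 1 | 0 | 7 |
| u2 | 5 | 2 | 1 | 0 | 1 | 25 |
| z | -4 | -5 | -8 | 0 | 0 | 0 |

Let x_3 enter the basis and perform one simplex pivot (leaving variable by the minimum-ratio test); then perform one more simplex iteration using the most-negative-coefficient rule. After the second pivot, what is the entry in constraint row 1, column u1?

Ratio test on column x_3 — row 1: 7/5 = 7/5; row 2: 25/1 = 25. Minimum is 7/5 at row 1 (u1 leaves); pivot element 5.
Divide row 1 by 5; eliminate column x_3 from the other rows.
Second iteration: most negative z-row entry is -12/5 in column x_1, so x_1 enters.
Ratio test on column x_1 — row 1: (7/5)/(1/5) = 7; row 2: (118/5)/(24/5) = 59/12. Minimum is 59/12 at row 2 (u2 leaves); pivot element 24/5.
Divide row 2 by 24/5; eliminate column x_1 from the other rows.
After both pivots, the entry at constraint row 1, column u1 is 5/24.

5/24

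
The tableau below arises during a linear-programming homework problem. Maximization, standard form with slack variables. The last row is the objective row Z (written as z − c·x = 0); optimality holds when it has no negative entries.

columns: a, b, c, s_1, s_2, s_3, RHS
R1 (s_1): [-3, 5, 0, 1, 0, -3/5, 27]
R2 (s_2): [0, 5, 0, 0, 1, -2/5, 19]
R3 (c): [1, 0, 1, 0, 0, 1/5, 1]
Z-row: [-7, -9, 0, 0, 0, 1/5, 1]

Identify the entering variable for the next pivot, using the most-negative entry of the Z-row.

b

Negative Z-row entries: a: -7, b: -9.
The most negative is -9 in column b, so b enters.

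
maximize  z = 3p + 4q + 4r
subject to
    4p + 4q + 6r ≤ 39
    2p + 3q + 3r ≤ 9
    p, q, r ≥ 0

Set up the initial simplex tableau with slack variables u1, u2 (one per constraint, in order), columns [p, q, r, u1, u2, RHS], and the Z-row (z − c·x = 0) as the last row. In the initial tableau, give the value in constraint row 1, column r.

Constraint 1 has coefficient 6 on r.

6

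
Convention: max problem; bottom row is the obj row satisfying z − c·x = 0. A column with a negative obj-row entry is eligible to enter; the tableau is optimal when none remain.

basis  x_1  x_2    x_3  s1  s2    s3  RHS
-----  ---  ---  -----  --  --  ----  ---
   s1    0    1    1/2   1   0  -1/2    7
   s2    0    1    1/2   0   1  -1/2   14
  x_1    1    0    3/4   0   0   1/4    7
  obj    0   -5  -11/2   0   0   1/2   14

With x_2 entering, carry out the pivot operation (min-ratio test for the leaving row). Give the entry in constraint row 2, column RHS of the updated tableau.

Ratio test on column x_2 — row 1: 7/1 = 7; row 2: 14/1 = 14; row 3: entry 0 ≤ 0. Minimum is 7 at row 1 (s1 leaves); pivot element 1.
Divide row 1 by 1; eliminate column x_2 from the other rows.
Row 2 update in column RHS: 14 − 1·7 = 7.

7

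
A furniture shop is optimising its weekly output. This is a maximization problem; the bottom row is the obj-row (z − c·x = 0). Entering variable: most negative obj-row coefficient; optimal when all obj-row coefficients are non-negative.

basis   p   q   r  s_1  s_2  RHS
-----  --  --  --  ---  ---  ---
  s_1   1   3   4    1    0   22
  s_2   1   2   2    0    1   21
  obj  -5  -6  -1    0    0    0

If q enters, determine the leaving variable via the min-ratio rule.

Column q entries and ratios — s_1: 22/3 = 22/3; s_2: 21/2 = 21/2.
Smallest ratio is 22/3 in the row of s_1, so s_1 leaves.

s_1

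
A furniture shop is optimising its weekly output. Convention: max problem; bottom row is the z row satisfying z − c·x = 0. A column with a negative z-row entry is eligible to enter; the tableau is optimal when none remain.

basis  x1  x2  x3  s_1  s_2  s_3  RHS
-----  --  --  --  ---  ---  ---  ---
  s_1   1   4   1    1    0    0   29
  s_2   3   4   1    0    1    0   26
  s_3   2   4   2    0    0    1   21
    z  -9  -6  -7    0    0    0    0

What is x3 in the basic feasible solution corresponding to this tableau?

0

x3 is not in the basis, so in the current basic feasible solution x3 = 0.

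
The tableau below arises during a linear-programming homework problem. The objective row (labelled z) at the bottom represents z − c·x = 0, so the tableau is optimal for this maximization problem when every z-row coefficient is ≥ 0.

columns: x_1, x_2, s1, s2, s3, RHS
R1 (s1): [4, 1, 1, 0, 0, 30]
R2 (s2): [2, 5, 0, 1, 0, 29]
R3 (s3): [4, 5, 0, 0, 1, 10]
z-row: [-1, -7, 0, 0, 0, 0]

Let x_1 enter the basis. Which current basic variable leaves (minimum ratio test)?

s3

Column x_1 entries and ratios — s1: 30/4 = 15/2; s2: 29/2 = 29/2; s3: 10/4 = 5/2.
Smallest ratio is 5/2 in the row of s3, so s3 leaves.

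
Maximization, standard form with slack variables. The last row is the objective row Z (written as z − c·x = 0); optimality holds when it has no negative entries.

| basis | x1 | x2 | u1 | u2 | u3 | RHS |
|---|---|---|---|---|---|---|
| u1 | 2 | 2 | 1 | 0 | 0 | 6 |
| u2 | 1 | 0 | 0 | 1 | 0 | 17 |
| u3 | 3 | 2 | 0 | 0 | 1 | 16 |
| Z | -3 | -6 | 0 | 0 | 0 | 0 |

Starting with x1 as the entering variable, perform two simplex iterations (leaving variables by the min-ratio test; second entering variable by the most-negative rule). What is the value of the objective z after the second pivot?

Ratio test on column x1 — row 1: 6/2 = 3; row 2: 17/1 = 17; row 3: 16/3 = 16/3. Minimum is 3 at row 1 (u1 leaves); pivot element 2.
Pivot on row 1; the Z-row RHS becomes 0 − (-3)·3 = 9.
Next entering variable (most negative Z-row entry -3): x2.
Ratio test on column x2 — row 1: 3/1 = 3; row 2: entry -1 ≤ 0; row 3: entry -1 ≤ 0. Minimum is 3 at row 1 (x1 leaves); pivot element 1.
After the second pivot the Z-row RHS is 9 − (-3)·3 = 18.

18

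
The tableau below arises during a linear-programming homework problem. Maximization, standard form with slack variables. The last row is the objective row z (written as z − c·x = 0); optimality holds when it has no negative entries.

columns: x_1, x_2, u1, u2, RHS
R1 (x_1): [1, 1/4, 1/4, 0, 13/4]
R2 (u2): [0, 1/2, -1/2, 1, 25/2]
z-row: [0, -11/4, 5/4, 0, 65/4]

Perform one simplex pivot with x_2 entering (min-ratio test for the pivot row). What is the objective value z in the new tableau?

Ratio test on column x_2 — row 1: (13/4)/(1/4) = 13; row 2: (25/2)/(1/2) = 25. Minimum is 13 at row 1 (x_1 leaves); pivot element 1/4.
Pivot on row 1; the z-row RHS becomes 65/4 − (-11/4)·13 = 52.

52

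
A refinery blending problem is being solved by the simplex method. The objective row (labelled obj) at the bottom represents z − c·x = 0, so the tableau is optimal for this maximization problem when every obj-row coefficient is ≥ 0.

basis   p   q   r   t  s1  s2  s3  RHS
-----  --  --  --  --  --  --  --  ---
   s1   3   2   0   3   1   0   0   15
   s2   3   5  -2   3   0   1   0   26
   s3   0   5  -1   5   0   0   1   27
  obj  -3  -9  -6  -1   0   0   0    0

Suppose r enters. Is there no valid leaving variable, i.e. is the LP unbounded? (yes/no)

yes

Every constraint-row entry in column r is ≤ 0, so increasing r is unbounded.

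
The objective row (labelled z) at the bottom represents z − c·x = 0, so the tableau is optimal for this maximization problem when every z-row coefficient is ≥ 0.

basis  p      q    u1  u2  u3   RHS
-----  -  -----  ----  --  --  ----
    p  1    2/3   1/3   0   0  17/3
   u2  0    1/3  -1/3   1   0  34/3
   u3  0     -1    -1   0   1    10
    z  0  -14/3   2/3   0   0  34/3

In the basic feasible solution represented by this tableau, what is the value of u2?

u2 is basic (row 2); its value is the RHS of that row, 34/3.

34/3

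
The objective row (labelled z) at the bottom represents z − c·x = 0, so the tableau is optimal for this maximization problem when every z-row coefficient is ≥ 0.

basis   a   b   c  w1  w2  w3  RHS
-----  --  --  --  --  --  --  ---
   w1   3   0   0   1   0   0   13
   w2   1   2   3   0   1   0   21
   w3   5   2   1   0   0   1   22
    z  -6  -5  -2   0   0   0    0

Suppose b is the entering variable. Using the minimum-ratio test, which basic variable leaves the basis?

Column b entries and ratios — w1: 0 ≤ 0, skip; w2: 21/2 = 21/2; w3: 22/2 = 11.
Smallest ratio is 21/2 in the row of w2, so w2 leaves.

w2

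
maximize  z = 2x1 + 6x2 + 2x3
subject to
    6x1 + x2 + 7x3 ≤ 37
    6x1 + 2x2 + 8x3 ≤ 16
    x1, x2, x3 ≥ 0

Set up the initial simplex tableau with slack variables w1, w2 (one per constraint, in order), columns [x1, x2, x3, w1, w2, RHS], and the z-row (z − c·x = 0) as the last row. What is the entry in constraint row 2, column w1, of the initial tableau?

Slack w1 belongs to constraint 1; its column is the unit vector e_1, so the entry in row 2 is 0.

0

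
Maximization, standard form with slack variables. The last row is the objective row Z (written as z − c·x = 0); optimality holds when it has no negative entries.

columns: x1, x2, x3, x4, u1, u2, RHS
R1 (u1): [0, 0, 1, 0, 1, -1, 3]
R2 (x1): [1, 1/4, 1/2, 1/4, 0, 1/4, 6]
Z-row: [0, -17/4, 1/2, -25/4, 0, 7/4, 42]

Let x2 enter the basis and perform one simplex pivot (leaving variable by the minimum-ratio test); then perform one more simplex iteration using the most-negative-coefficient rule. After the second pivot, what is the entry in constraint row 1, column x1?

0

Ratio test on column x2 — row 1: entry 0 ≤ 0; row 2: 6/(1/4) = 24. Minimum is 24 at row 2 (x1 leaves); pivot element 1/4.
Divide row 2 by 1/4; eliminate column x2 from the other rows.
Second iteration: most negative Z-row entry is -2 in column x4, so x4 enters.
Ratio test on column x4 — row 1: entry 0 ≤ 0; row 2: 24/1 = 24. Minimum is 24 at row 2 (x2 leaves); pivot element 1.
Divide row 2 by 1; eliminate column x4 from the other rows.
After both pivots, the entry at constraint row 1, column x1 is 0.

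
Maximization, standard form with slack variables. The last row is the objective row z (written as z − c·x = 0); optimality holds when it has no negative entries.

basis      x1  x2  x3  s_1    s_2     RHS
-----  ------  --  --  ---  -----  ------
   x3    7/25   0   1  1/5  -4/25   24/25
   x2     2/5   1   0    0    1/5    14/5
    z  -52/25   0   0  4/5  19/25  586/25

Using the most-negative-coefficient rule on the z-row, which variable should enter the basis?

Negative z-row entries: x1: -52/25.
The most negative is -52/25 in column x1, so x1 enters.

x1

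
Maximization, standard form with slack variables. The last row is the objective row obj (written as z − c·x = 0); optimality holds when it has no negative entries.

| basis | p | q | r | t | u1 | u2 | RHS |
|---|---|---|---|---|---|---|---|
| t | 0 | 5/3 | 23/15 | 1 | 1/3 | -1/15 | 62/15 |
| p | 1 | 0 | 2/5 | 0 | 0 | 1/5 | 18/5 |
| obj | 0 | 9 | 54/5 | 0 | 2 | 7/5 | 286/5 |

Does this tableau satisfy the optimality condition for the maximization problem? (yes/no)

yes

Every obj-row coefficient is ≥ 0, so the tableau is optimal.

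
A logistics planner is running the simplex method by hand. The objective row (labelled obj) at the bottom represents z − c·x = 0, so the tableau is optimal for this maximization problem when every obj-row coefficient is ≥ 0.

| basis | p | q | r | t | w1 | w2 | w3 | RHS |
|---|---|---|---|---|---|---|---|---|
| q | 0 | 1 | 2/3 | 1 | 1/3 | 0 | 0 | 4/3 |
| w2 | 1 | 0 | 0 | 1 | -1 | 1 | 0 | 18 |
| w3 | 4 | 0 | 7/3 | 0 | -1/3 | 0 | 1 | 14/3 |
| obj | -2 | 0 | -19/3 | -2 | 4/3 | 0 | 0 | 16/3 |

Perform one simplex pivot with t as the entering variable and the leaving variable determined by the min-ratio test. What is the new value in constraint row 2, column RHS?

Ratio test on column t — row 1: (4/3)/1 = 4/3; row 2: 18/1 = 18; row 3: entry 0 ≤ 0. Minimum is 4/3 at row 1 (q leaves); pivot element 1.
Divide row 1 by 1; eliminate column t from the other rows.
Row 2 update in column RHS: 18 − 1·(4/3) = 50/3.

50/3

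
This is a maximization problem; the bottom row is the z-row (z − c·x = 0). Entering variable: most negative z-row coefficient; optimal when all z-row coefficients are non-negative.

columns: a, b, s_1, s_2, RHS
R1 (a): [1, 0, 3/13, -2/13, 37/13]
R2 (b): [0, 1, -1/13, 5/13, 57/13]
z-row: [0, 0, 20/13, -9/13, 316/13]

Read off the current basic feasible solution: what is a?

a is basic (row 1); its value is the RHS of that row, 37/13.

37/13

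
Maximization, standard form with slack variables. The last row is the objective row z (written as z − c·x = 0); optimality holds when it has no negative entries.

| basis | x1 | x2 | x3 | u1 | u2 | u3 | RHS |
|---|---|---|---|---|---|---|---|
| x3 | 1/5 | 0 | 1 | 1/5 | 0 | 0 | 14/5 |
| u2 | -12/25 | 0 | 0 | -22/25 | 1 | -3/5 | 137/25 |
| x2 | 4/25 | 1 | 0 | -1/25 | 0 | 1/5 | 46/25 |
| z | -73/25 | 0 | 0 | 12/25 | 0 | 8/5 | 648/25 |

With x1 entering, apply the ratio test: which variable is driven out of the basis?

Column x1 entries and ratios — x3: (14/5)/(1/5) = 14; u2: -12/25 ≤ 0, skip; x2: (46/25)/(4/25) = 23/2.
Smallest ratio is 23/2 in the row of x2, so x2 leaves.

x2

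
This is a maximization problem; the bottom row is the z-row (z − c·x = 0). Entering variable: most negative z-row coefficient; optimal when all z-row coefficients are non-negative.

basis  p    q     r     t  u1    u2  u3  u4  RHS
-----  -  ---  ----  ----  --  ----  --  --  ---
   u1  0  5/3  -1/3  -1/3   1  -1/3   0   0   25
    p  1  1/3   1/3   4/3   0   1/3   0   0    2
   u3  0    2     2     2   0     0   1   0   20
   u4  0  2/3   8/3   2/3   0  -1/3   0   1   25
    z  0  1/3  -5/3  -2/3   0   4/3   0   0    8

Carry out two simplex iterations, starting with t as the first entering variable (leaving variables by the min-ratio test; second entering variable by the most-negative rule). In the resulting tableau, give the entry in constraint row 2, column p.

3

Ratio test on column t — row 1: entry -1/3 ≤ 0; row 2: 2/(4/3) = 3/2; row 3: 20/2 = 10; row 4: 25/(2/3) = 75/2. Minimum is 3/2 at row 2 (p leaves); pivot element 4/3.
Divide row 2 by 4/3; eliminate column t from the other rows.
Second iteration: most negative z-row entry is -3/2 in column r, so r enters.
Ratio test on column r — row 1: entry -1/4 ≤ 0; row 2: (3/2)/(1/4) = 6; row 3: 17/(3/2) = 34/3; row 4: 24/(5/2) = 48/5. Minimum is 6 at row 2 (t leaves); pivot element 1/4.
Divide row 2 by 1/4; eliminate column r from the other rows.
After both pivots, the entry at constraint row 2, column p is 3.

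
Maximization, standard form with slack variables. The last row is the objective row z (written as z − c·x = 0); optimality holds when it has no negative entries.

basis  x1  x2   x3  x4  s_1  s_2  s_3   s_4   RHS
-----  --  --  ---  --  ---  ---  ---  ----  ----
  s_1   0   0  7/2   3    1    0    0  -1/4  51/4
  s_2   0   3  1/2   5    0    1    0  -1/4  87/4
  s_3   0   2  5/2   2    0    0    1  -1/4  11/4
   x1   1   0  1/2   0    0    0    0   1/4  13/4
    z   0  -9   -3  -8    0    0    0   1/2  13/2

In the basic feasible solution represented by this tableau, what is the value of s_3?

11/4

s_3 is basic (row 3); its value is the RHS of that row, 11/4.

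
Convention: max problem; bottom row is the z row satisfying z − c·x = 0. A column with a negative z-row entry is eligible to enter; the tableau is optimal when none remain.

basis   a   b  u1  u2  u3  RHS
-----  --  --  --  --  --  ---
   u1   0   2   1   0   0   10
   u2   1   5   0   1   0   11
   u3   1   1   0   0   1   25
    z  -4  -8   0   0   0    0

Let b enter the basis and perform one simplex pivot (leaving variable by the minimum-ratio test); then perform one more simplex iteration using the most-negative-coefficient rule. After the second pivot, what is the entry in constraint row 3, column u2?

Ratio test on column b — row 1: 10/2 = 5; row 2: 11/5 = 11/5; row 3: 25/1 = 25. Minimum is 11/5 at row 2 (u2 leaves); pivot element 5.
Divide row 2 by 5; eliminate column b from the other rows.
Second iteration: most negative z-row entry is -12/5 in column a, so a enters.
Ratio test on column a — row 1: entry -2/5 ≤ 0; row 2: (11/5)/(1/5) = 11; row 3: (114/5)/(4/5) = 57/2. Minimum is 11 at row 2 (b leaves); pivot element 1/5.
Divide row 2 by 1/5; eliminate column a from the other rows.
After both pivots, the entry at constraint row 3, column u2 is -1.

-1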